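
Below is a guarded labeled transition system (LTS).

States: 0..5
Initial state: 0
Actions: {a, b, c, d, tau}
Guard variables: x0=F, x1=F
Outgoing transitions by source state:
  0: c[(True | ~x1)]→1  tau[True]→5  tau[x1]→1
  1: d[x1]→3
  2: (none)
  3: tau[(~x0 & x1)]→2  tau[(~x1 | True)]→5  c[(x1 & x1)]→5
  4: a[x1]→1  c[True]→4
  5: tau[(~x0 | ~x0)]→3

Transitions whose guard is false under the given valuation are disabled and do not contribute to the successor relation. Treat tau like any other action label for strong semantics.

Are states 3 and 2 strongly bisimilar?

Answer: NOT BISIMILAR

Analysis:
Refine partition for ~:
  π0 = {{0,1,2,3,4,5}}
  π1 = {{0},{1,2},{3,5},{4}}
stable after 2 split(s): 4 block(s)
class of 3: {3,5}; class of 2: {1,2}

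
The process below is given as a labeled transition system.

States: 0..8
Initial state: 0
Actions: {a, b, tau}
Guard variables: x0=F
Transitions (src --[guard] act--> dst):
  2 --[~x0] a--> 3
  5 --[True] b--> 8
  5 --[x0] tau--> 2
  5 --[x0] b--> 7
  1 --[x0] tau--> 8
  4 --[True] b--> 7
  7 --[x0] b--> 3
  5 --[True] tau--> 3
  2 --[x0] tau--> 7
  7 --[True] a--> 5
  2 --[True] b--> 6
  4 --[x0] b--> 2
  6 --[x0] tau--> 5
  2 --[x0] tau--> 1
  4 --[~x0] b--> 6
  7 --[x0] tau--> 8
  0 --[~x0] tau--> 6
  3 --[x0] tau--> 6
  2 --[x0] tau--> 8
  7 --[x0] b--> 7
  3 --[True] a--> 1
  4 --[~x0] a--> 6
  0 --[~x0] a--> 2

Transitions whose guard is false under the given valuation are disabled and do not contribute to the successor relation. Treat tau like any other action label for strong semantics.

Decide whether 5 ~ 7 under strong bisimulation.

Answer: NOT BISIMILAR

Trace:
Refine partition for ~:
  P[0] = {{0,1,2,3,4,5,6,7,8}}
  P[1] = {{0},{1,6,8},{2,4},{3,7},{5}}
  P[2] = {{0},{1,6,8},{2},{3},{4},{5},{7}}
7 equivalence class(es) (converged in 3)
[5]={5}  [7]={7}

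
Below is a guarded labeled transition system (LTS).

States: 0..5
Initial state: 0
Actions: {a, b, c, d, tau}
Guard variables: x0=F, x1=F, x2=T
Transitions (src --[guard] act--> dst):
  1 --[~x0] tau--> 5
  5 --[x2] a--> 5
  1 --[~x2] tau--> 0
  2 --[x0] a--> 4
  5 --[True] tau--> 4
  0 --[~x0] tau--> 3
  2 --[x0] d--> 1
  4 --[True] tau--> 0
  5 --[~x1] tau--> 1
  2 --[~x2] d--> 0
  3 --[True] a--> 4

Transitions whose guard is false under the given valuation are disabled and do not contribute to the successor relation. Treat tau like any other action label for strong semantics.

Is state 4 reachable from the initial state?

Answer: REACHABLE

Trace:
Guard filter leaves 7 enabled edge(s).
depth 0: {0}
depth 1: {3}  now seen {0,3}
depth 2: {4}  now seen {0,3,4}
Reach set: {0,3,4}
witness 4: tau·a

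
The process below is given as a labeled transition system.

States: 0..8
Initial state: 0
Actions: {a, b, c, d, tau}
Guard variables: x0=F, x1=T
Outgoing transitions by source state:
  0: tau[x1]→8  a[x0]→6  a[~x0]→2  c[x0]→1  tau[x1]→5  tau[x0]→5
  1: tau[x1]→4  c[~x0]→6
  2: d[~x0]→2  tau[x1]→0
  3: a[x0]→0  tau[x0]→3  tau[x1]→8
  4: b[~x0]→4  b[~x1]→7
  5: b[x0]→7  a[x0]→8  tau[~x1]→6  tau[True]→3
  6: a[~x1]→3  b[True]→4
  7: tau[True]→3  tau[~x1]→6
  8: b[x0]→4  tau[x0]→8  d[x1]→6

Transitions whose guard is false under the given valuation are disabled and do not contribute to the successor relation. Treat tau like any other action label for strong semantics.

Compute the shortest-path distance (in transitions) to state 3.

Answer: 2

Working:
BFS to 3:
  depth 0: {0}
  depth 1: {2,5,8}
  depth 2: {3,6}
first hit 3 at d=2 via tau·tau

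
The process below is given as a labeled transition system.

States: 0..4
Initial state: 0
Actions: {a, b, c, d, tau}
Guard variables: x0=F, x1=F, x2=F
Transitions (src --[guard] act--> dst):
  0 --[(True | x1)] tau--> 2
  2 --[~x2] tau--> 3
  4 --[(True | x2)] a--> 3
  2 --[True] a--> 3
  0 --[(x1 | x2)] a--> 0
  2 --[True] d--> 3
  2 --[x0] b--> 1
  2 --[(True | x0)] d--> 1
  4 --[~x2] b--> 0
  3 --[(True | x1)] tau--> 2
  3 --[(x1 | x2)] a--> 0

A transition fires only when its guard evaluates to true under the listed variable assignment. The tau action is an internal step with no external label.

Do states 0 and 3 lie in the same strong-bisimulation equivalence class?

Answer: BISIMILAR

Working:
Refine partition for ~:
  π0 = {{0,1,2,3,4}}
  π1 = {{0,3},{1},{2},{4}}
Fixed point at round 2; 4 class(es).
class of 0: {0,3}; class of 3: {0,3}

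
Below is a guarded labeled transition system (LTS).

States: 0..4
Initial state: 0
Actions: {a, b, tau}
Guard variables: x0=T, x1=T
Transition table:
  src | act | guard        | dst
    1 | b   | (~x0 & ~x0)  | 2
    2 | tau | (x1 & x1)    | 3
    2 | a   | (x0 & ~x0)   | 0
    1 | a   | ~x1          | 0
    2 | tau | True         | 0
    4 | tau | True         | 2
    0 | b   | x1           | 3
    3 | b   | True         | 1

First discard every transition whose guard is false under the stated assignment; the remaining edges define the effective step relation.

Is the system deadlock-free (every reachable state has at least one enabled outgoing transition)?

Answer: DEADLOCK at state 1

Working:
Reach set: {0,1,3}
  0: b→3  [1 out]
  1: ∅  [STUCK]
  3: b→1  [1 out]
trace reaching 1: b·b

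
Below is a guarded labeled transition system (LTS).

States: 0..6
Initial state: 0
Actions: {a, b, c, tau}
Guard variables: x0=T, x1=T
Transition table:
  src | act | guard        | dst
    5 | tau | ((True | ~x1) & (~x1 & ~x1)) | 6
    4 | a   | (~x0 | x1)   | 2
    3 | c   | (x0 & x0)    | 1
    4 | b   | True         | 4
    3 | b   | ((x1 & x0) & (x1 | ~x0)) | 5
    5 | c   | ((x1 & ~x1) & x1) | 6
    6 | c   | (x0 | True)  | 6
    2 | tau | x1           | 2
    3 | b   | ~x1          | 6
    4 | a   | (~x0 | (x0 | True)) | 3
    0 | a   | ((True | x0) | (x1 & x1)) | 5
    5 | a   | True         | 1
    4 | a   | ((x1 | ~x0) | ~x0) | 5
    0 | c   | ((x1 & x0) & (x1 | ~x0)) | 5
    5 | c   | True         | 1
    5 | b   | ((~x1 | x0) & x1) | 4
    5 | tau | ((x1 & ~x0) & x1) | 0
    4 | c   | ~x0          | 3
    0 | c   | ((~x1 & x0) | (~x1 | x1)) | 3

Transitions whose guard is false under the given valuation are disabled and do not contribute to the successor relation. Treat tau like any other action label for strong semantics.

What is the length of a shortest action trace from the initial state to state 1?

Layered search for 1:
  L0 = {0}
  L1 = {3,5}
  L2 = {1,4}
depth(1)=2, e.g. a·a

Answer: 2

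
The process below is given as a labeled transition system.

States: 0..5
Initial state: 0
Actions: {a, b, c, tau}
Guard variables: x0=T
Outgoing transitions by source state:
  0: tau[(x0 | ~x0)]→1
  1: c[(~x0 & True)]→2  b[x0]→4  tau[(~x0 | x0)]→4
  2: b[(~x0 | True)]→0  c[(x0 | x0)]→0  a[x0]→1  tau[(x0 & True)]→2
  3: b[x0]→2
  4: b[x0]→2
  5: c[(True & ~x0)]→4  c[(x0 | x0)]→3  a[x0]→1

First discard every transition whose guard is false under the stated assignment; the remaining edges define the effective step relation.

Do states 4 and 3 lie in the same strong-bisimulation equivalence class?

Answer: BISIMILAR

Trace:
Compute ~ classes (split until stable):
  P[0] = {{0,1,2,3,4,5}}
  P[1] = {{0},{1},{2},{3,4},{5}}
5 equivalence class(es) (converged in 2)
class of 4: {3,4}; class of 3: {3,4}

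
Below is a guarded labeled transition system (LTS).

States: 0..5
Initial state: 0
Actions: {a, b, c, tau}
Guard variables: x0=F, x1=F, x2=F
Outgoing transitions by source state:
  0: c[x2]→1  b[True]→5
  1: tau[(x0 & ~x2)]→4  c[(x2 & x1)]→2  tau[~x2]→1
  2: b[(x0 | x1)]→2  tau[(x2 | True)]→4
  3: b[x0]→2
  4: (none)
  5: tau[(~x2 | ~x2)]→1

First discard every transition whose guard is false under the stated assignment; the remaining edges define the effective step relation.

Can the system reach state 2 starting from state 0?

After dropping false guards: 4 live edges.
Layer 0: {0}
Layer 1: {5}  now seen {0,5}
Layer 2: {1}  now seen {0,1,5}
Reach set: {0,1,5}

Answer: UNREACHABLE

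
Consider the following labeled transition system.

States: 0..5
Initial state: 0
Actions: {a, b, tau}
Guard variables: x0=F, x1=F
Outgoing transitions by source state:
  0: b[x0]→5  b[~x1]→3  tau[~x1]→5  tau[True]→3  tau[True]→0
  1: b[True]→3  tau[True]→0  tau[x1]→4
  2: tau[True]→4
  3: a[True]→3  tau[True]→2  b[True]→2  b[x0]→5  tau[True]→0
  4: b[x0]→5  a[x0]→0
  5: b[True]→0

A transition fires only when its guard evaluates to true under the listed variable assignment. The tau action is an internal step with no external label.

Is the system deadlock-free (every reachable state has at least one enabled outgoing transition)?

Answer: DEADLOCK at state 4

Trace:
Reach set: {0,2,3,4,5}
  0: b→3  tau→0  tau→3  tau→5  [deg 4]
  2: tau→4  [deg 1]
  3: a→3  b→2  tau→0  tau→2  [deg 4]
  4: ∅  [no exit]
  5: b→0  [deg 1]
trace reaching 4: b·tau·tau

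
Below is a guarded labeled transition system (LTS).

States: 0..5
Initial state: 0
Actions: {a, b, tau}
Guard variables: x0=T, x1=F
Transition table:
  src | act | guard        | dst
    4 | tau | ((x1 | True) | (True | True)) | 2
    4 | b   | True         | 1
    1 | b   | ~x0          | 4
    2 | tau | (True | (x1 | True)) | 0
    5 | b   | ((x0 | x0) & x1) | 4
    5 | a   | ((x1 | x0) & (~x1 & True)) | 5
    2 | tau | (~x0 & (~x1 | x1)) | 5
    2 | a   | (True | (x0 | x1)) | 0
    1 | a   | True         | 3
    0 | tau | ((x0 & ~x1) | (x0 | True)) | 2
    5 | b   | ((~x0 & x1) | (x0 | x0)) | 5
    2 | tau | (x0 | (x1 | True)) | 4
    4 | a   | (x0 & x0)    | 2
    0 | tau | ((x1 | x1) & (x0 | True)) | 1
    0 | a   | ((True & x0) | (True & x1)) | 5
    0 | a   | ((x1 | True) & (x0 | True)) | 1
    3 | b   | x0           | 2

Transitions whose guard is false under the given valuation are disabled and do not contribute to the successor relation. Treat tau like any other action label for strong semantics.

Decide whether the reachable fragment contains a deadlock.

Answer: DEADLOCK-FREE

Trace:
Reachable = {0,1,2,3,4,5}
  0: a→1  a→5  tau→2  [deg 3]
  1: a→3  [deg 1]
  2: a→0  tau→0  tau→4  [deg 3]
  3: b→2  [deg 1]
  4: a→2  b→1  tau→2  [deg 3]
  5: a→5  b→5  [deg 2]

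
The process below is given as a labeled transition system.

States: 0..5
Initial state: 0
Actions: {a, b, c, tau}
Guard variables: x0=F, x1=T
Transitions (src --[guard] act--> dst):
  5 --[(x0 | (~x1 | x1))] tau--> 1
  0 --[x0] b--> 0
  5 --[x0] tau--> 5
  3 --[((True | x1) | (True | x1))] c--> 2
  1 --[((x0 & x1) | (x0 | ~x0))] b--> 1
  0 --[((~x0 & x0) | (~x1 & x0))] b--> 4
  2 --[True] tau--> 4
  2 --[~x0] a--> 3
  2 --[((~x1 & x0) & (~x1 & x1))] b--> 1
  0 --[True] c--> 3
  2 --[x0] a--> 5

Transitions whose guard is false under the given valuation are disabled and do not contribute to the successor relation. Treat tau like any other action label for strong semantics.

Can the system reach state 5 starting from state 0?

After dropping false guards: 6 live edges.
L0 = {0}
L1 = {3}  now seen {0,3}
L2 = {2}  now seen {0,2,3}
L3 = {4}  now seen {0,2,3,4}
Reachable = {0,2,3,4}

Answer: UNREACHABLE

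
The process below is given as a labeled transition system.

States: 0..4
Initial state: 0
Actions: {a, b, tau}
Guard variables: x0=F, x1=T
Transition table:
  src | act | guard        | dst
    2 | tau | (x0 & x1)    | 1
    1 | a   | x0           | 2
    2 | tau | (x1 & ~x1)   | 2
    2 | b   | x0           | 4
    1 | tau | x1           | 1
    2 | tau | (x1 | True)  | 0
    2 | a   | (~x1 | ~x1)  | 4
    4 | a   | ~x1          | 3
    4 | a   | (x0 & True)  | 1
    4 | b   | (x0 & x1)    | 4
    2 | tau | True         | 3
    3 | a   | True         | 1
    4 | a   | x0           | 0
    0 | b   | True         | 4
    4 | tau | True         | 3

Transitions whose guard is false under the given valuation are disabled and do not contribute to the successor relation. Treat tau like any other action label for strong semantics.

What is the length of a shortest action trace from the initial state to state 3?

Answer: 2

Working:
Layered search for 3:
  L0 = {0}
  L1 = {4}
  L2 = {3}
3 enters at depth 2; path b·tau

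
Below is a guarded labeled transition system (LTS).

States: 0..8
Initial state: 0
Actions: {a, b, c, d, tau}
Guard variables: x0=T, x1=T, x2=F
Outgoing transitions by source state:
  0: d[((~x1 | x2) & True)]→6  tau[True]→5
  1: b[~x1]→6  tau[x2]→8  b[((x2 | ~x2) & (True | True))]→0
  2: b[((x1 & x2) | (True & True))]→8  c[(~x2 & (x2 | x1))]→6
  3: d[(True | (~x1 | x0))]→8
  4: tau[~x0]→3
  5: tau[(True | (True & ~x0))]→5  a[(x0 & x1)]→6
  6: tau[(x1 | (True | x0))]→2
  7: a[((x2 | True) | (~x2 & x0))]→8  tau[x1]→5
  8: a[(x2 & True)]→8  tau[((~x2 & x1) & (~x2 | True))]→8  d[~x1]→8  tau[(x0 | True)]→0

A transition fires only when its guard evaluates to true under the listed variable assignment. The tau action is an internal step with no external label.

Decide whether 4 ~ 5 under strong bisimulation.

Bisimulation quotient by refinement:
  round 0: {{0,1,2,3,4,5,6,7,8}}
  round 1: {{0,6,8},{1},{2},{3},{4},{5,7}}
  round 2: {{0},{1},{2},{3},{4},{5,7},{6},{8}}
  round 3: {{0},{1},{2},{3},{4},{5},{6},{7},{8}}
9 equivalence class(es) (converged in 4)
[4]={4}  [5]={5}

Answer: NOT BISIMILAR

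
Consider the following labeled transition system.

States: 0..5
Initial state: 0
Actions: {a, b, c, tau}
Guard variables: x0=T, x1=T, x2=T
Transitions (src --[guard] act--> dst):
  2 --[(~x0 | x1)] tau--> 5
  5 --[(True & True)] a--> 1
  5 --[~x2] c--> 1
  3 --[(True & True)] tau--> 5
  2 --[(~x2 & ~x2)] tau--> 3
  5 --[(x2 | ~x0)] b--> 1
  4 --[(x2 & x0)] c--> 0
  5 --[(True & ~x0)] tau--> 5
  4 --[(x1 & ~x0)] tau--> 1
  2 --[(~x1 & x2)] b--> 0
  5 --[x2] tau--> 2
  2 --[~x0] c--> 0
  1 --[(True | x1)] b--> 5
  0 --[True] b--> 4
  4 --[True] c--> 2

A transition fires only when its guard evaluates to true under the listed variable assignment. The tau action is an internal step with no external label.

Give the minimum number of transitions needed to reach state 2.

Answer: 2

Working:
BFS to 2:
  L0 = {0}
  L1 = {4}
  L2 = {2}
first hit 2 at d=2 via b·c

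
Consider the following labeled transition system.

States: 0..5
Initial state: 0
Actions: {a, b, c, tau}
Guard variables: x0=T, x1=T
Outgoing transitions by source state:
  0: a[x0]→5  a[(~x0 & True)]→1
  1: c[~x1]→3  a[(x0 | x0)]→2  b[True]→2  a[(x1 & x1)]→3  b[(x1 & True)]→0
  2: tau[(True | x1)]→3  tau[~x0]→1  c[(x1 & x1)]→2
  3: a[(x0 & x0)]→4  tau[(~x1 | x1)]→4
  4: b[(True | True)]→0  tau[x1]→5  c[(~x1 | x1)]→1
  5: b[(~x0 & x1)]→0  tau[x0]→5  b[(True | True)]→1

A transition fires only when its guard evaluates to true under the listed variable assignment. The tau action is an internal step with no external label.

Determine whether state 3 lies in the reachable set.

Answer: REACHABLE

Working:
After dropping false guards: 14 live edges.
depth 0: {0}
depth 1: {5}  now seen {0,5}
depth 2: {1}  now seen {0,1,5}
depth 3: {2,3}  now seen {0,1,2,3,5}
depth 4: {4}  now seen {0,1,2,3,4,5}
R = {0,1,2,3,4,5}
witness 3: a·b·a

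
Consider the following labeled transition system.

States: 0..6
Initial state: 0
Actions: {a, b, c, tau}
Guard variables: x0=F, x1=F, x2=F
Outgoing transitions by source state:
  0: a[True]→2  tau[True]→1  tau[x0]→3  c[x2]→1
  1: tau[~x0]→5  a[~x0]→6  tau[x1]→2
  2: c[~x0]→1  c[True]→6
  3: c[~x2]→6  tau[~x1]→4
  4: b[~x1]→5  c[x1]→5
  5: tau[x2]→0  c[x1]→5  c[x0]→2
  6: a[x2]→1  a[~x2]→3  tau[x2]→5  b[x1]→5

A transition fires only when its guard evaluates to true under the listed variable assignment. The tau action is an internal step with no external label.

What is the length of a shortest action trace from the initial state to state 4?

Answer: 4

Analysis:
Breadth-first toward 4:
  L0 = {0}
  L1 = {1,2}
  L2 = {5,6}
  L3 = {3}
  L4 = {4}
depth(4)=4, e.g. a·c·a·tau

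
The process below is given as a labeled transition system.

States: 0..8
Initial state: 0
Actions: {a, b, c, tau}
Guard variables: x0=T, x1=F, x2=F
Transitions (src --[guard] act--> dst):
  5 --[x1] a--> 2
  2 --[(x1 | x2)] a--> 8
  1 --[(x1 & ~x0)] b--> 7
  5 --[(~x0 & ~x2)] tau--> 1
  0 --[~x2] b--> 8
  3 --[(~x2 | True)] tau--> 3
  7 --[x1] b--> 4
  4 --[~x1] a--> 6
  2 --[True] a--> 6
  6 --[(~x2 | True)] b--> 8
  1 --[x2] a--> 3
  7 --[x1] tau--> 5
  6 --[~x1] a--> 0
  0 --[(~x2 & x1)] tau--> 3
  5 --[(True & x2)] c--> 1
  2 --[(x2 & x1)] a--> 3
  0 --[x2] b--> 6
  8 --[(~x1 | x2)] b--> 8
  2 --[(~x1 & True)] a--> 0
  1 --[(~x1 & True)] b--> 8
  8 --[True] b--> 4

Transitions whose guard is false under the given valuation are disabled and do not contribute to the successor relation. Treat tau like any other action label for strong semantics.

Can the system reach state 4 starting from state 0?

Answer: REACHABLE

Trace:
After dropping false guards: 10 live edges.
Layer 0: {0}
Layer 1: {8}  total {0,8}
Layer 2: {4}  total {0,4,8}
Layer 3: {6}  total {0,4,6,8}
Reach set: {0,4,6,8}
trace reaching 4: b·b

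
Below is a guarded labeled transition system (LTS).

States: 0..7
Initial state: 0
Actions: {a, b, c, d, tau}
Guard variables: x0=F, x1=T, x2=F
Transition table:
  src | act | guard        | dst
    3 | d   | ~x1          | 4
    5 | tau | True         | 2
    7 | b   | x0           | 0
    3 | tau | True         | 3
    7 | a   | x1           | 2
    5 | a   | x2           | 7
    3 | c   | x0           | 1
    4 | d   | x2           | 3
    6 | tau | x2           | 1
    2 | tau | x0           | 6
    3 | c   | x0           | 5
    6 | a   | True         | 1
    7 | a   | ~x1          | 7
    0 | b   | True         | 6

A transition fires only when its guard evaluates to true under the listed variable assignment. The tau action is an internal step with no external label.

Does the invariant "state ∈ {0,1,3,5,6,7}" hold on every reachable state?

Inv-set: {0,1,3,5,6,7}
R = {0,1,6}
  0: safe
  1: safe
  6: safe

Answer: INVARIANT HOLDS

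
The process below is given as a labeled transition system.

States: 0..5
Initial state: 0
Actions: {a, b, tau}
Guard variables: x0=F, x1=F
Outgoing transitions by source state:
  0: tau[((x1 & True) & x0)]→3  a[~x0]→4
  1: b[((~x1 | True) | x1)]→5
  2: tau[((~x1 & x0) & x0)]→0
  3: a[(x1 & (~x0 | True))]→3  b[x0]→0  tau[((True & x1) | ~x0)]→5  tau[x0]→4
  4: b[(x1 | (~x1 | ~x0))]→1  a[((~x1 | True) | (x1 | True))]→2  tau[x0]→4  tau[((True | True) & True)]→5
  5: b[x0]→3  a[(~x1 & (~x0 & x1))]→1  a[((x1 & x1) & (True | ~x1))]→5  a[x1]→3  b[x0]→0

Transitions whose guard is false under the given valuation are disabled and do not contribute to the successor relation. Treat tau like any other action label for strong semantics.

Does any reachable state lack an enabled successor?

R = {0,1,2,4,5}
  0: a→4  [1 exit(s)]
  1: b→5  [1 exit(s)]
  2: ∅  [no exit]
  4: a→2  b→1  tau→5  [3 exit(s)]
  5: ∅  [no exit]
trace reaching 2: a·a

Answer: DEADLOCK at state 2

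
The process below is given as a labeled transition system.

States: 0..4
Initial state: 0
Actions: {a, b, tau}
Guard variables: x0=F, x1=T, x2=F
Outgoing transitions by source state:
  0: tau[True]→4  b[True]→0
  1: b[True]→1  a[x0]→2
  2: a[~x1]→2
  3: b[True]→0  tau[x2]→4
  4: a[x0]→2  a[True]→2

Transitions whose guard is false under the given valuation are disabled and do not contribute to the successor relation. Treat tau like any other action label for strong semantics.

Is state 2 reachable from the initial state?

5 transition(s) survive guard evaluation.
depth 0: {0}
depth 1: {4}  total {0,4}
depth 2: {2}  total {0,2,4}
R = {0,2,4}
Path to 2: tau·a

Answer: REACHABLE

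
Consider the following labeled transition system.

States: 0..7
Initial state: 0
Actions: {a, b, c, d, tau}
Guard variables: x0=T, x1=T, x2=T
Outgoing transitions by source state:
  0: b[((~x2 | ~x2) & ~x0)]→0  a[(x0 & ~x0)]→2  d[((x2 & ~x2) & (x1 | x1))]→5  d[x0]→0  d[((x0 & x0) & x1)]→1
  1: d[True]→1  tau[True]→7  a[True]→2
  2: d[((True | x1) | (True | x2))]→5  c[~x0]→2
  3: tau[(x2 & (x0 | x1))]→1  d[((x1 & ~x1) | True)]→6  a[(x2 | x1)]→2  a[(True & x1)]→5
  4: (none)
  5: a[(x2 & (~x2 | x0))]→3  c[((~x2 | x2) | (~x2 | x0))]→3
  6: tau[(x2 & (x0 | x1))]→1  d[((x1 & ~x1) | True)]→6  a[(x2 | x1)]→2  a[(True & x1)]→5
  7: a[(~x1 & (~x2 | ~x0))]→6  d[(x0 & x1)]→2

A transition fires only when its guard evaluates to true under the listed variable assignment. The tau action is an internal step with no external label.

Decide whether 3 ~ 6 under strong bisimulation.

Answer: BISIMILAR

Analysis:
Bisimulation quotient by refinement:
  π0 = {{0,1,2,3,4,5,6,7}}
  π1 = {{0,2,7},{1,3,6},{4},{5}}
  π2 = {{0},{1},{2},{3,6},{4},{5},{7}}
Fixed point at round 3; 7 class(es).
class of 3: {3,6}; class of 6: {3,6}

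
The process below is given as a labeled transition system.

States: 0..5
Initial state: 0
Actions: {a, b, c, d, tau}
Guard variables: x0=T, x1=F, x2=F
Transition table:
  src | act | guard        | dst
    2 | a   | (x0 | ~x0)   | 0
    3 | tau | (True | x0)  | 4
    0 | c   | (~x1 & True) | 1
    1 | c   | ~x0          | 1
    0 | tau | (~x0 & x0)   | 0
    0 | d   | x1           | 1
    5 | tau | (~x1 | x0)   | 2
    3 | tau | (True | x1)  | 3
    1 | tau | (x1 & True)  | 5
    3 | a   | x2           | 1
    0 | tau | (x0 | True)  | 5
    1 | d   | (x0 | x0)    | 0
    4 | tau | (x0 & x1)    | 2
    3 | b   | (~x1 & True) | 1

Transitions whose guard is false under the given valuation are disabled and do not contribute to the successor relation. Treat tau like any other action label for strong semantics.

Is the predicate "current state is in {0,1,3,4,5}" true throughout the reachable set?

Answer: INVARIANT VIOLATED at state 2

Working:
Safe = {0,1,3,4,5}
Reach set: {0,1,2,5}
  0: ✓
  1: ✓
  2: VIOLATES
  5: ✓
reach 2 via tau·tau — violates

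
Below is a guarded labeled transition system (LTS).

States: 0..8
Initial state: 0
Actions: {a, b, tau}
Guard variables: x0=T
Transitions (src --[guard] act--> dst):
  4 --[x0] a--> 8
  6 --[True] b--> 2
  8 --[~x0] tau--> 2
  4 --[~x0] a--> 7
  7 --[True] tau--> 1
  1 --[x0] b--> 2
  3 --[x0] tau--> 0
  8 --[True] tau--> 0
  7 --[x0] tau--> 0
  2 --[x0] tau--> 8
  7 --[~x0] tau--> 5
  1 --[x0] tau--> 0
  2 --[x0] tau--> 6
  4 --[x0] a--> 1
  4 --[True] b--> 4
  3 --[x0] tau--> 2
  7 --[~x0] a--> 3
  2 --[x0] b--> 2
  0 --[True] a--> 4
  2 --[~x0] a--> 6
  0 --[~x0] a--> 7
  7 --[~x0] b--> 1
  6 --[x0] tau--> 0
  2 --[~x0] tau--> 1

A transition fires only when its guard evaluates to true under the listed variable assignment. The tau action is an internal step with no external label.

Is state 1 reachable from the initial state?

Guard filter leaves 16 enabled edge(s).
Layer 0: {0}
Layer 1: {4}  now seen {0,4}
Layer 2: {1,8}  now seen {0,1,4,8}
Layer 3: {2}  now seen {0,1,2,4,8}
Layer 4: {6}  now seen {0,1,2,4,6,8}
Reach set: {0,1,2,4,6,8}
witness 1: a·a

Answer: REACHABLE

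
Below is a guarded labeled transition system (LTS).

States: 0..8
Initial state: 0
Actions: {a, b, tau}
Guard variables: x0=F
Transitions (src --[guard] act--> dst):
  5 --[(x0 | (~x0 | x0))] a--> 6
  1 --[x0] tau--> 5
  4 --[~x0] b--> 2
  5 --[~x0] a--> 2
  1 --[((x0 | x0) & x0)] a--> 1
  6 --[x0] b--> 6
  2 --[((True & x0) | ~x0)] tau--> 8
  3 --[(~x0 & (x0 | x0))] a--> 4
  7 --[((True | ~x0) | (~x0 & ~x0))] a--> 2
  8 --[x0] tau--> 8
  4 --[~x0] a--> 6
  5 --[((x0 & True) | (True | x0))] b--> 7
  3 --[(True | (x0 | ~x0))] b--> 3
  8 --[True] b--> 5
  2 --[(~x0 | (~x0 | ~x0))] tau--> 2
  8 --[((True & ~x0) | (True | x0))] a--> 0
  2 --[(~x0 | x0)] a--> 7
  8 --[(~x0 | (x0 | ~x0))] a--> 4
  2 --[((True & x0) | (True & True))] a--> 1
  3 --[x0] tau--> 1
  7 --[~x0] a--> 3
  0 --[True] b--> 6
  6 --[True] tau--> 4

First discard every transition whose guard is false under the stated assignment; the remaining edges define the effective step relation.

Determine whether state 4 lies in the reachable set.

Answer: REACHABLE

Analysis:
After dropping false guards: 17 live edges.
depth 0: {0}
depth 1: {6}  cumulative {0,6}
depth 2: {4}  cumulative {0,4,6}
depth 3: {2}  cumulative {0,2,4,6}
depth 4: {1,7,8}  cumulative {0,1,2,4,6,7,8}
depth 5: {3,5}  cumulative {0,1,2,3,4,5,6,7,8}
Reachable = {0,1,2,3,4,5,6,7,8}
witness 4: b·tau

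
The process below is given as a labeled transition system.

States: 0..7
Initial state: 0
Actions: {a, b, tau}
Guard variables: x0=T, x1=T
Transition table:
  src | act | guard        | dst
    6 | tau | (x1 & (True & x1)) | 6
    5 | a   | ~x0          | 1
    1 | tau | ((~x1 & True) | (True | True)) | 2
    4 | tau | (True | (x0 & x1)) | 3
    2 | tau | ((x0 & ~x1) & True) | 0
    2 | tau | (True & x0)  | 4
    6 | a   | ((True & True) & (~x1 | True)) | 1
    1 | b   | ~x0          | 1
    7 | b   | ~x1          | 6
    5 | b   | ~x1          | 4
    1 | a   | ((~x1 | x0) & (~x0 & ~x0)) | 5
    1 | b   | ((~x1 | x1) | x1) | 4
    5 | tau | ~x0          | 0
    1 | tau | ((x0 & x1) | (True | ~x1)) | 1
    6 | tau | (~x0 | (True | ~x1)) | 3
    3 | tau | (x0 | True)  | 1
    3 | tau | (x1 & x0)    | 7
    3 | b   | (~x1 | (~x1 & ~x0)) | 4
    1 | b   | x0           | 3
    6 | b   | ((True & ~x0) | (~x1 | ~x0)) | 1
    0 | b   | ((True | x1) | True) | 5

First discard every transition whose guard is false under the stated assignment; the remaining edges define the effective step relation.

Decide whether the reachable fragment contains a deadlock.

Reach set: {0,5}
  0: b→5  [deg 1]
  5: ∅  [deadlock]
witness 5: b

Answer: DEADLOCK at state 5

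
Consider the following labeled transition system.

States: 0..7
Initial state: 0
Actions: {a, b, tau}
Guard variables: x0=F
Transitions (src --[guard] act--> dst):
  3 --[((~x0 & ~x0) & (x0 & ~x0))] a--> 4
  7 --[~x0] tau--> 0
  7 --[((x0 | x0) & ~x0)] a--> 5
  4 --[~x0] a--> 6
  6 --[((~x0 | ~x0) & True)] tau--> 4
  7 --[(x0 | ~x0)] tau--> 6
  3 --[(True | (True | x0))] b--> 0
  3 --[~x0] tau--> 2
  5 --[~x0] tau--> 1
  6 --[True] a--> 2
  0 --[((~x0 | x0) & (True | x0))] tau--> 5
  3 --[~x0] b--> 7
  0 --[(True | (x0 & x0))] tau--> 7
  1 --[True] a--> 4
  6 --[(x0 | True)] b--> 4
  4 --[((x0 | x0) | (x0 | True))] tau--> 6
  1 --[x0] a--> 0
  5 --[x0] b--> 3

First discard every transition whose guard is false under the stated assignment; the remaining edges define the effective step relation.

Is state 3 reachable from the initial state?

Guard filter leaves 14 enabled edge(s).
Layer 0: {0}
Layer 1: {5,7}  total {0,5,7}
Layer 2: {1,6}  total {0,1,5,6,7}
Layer 3: {2,4}  total {0,1,2,4,5,6,7}
R = {0,1,2,4,5,6,7}

Answer: UNREACHABLE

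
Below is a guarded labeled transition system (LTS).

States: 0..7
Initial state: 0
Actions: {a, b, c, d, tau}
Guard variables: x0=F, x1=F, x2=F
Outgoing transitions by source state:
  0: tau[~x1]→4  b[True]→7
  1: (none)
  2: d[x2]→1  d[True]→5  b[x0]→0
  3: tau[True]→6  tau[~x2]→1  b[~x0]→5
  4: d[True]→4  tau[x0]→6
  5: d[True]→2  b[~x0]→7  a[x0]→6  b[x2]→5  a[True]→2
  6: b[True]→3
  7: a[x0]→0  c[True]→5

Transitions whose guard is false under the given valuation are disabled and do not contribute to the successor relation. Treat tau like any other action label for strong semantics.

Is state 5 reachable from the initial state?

Answer: REACHABLE

Working:
After dropping false guards: 12 live edges.
depth 0: {0}
depth 1: {4,7}  cumulative {0,4,7}
depth 2: {5}  cumulative {0,4,5,7}
depth 3: {2}  cumulative {0,2,4,5,7}
Reach set: {0,2,4,5,7}
witness 5: b·c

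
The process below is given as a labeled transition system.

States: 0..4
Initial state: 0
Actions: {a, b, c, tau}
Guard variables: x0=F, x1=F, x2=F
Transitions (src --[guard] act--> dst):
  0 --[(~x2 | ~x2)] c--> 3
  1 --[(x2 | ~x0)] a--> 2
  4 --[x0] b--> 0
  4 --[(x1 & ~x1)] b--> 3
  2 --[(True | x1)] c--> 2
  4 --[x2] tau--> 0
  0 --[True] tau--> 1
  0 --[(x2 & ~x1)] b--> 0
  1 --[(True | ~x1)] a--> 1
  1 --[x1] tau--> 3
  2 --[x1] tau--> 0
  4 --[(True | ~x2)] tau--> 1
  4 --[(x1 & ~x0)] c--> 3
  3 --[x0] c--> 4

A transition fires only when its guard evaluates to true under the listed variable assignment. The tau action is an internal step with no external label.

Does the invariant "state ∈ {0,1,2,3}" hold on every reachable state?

Answer: INVARIANT HOLDS

Trace:
Inv-set: {0,1,2,3}
Reachable = {0,1,2,3}
  0: ✓
  1: ✓
  2: ✓
  3: ✓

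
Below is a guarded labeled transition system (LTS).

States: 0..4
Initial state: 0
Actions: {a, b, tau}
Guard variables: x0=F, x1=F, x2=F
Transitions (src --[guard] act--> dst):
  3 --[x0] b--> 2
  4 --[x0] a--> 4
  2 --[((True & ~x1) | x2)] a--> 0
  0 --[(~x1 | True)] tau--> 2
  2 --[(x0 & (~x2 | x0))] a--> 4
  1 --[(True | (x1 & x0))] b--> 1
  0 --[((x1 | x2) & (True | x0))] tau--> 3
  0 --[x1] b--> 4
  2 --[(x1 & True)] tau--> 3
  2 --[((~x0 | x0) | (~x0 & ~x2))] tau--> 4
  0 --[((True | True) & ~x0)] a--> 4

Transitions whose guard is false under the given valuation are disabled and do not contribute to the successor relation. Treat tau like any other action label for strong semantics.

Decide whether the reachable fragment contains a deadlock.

R = {0,2,4}
  0: a→4  tau→2  [deg 2]
  2: a→0  tau→4  [deg 2]
  4: ∅  [deadlock]
witness 4: a

Answer: DEADLOCK at state 4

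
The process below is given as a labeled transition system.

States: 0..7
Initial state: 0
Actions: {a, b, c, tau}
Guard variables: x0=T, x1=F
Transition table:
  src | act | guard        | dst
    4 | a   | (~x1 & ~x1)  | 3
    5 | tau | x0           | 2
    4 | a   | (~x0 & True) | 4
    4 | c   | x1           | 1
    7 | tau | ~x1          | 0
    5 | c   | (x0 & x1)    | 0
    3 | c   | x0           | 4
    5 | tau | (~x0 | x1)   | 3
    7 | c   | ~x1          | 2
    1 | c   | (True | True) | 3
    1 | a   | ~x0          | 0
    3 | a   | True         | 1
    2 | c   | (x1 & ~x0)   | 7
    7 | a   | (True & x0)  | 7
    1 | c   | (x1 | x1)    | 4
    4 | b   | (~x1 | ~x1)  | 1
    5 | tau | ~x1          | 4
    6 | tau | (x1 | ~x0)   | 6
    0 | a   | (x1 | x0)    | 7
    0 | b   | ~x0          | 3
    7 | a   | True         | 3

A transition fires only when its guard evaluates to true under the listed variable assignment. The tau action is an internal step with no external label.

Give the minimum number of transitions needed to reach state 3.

Answer: 2

Analysis:
Breadth-first toward 3:
  L0 = {0}
  L1 = {7}
  L2 = {2,3}
first hit 3 at d=2 via a·a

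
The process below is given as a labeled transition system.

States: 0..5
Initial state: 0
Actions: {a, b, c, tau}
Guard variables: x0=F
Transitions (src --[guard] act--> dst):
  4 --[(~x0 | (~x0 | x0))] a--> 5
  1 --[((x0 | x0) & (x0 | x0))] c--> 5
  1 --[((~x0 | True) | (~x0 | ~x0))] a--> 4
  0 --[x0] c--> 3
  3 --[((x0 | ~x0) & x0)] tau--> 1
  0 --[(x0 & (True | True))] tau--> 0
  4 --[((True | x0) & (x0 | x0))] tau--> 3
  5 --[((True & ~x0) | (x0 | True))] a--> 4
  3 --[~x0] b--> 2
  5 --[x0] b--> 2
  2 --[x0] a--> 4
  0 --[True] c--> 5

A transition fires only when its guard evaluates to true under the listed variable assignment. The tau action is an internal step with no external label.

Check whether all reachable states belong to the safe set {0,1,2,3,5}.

Inv-set: {0,1,2,3,5}
Reachable = {0,4,5}
  0: ok
  4: VIOLATES
  5: ok
counterexample path to 4: c·a

Answer: INVARIANT VIOLATED at state 4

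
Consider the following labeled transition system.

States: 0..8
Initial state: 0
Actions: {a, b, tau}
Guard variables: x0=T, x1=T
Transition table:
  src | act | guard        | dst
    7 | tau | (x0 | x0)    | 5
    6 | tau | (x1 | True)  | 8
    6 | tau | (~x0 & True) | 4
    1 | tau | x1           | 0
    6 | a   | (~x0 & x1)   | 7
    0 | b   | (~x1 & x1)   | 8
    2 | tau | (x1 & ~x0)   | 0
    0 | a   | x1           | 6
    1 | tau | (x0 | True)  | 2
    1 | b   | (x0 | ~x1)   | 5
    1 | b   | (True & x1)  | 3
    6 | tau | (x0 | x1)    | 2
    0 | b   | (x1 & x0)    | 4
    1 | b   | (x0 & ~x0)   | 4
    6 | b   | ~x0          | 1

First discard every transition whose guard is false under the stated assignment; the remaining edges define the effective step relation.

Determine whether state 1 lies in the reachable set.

After dropping false guards: 9 live edges.
depth 0: {0}
depth 1: {4,6}  cumulative {0,4,6}
depth 2: {2,8}  cumulative {0,2,4,6,8}
Reach set: {0,2,4,6,8}

Answer: UNREACHABLE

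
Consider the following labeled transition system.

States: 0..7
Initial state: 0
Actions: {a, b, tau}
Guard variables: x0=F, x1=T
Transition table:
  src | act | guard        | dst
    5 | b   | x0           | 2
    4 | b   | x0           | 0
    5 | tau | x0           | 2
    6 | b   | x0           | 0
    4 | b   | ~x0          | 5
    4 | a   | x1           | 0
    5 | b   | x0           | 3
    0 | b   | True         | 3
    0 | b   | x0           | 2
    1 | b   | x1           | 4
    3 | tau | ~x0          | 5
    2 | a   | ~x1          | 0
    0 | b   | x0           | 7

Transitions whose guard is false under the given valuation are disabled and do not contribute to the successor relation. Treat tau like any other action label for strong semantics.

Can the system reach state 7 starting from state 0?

5 transition(s) survive guard evaluation.
Layer 0: {0}
Layer 1: {3}  now seen {0,3}
Layer 2: {5}  now seen {0,3,5}
Reach set: {0,3,5}

Answer: UNREACHABLE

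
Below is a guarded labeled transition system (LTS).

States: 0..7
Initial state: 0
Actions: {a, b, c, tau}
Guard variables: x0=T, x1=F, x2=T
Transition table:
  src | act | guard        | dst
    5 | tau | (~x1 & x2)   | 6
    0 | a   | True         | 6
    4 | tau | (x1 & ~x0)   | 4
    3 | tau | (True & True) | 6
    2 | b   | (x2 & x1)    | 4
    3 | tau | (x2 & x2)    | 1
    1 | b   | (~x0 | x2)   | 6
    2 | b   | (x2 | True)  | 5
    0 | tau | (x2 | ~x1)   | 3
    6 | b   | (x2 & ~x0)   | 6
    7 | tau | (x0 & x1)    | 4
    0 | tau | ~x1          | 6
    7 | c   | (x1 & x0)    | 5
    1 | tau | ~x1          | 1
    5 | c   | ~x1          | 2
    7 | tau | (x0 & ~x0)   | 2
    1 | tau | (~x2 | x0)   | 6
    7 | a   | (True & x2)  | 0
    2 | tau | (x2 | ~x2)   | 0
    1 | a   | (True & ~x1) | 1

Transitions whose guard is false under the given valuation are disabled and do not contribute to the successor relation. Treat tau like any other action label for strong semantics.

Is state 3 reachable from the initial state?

Answer: REACHABLE

Analysis:
After dropping false guards: 14 live edges.
depth 0: {0}
depth 1: {3,6}  total {0,3,6}
depth 2: {1}  total {0,1,3,6}
Reachable = {0,1,3,6}
witness 3: tau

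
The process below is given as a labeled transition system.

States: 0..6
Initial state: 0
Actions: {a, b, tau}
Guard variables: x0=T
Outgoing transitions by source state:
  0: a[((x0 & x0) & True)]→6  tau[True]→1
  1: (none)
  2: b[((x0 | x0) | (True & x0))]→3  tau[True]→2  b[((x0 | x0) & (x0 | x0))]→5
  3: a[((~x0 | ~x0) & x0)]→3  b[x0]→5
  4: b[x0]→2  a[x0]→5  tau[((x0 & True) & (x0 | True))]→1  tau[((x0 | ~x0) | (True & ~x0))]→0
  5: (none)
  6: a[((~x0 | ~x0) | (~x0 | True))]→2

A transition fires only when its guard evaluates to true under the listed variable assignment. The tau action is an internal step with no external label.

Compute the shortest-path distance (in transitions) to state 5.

Breadth-first toward 5:
  depth 0: {0}
  depth 1: {1,6}
  depth 2: {2}
  depth 3: {3,5}
first hit 5 at d=3 via a·a·b

Answer: 3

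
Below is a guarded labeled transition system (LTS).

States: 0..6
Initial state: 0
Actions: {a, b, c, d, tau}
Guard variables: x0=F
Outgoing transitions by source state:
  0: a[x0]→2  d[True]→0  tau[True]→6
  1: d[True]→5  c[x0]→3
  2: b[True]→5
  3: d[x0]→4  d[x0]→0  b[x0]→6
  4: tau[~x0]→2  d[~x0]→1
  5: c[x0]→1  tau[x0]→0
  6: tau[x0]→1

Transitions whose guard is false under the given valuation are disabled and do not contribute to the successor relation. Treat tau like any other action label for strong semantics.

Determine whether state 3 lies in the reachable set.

Guard filter leaves 6 enabled edge(s).
Layer 0: {0}
Layer 1: {6}  cumulative {0,6}
Reachable = {0,6}

Answer: UNREACHABLE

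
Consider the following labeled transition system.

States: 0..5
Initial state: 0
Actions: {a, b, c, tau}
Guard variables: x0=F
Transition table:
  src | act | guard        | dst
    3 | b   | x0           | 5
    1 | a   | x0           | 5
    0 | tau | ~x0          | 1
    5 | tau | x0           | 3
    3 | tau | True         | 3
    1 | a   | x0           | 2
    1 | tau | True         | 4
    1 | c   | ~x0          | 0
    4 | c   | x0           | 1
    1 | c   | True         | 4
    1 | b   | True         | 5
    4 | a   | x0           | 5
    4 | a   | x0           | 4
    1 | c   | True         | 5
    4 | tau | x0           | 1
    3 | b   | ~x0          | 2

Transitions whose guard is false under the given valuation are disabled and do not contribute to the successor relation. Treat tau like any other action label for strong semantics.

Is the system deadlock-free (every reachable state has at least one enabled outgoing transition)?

R = {0,1,4,5}
  0: tau→1  [deg 1]
  1: b→5  c→0  c→4  c→5  tau→4  [deg 5]
  4: ∅  [no exit]
  5: ∅  [no exit]
trace reaching 4: tau·tau

Answer: DEADLOCK at state 4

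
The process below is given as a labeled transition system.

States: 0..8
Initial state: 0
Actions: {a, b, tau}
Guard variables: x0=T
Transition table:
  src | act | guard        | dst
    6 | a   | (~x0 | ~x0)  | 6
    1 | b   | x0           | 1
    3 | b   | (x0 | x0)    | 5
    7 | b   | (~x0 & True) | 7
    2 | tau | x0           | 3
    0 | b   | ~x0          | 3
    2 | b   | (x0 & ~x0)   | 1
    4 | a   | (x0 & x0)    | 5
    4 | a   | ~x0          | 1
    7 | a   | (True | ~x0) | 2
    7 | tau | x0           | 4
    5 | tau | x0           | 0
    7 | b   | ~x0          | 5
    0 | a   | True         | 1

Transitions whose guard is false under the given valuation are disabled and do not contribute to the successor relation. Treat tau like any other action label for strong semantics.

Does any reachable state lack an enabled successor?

Reachable = {0,1}
  0: a→1  [1 exit(s)]
  1: b→1  [1 exit(s)]

Answer: DEADLOCK-FREE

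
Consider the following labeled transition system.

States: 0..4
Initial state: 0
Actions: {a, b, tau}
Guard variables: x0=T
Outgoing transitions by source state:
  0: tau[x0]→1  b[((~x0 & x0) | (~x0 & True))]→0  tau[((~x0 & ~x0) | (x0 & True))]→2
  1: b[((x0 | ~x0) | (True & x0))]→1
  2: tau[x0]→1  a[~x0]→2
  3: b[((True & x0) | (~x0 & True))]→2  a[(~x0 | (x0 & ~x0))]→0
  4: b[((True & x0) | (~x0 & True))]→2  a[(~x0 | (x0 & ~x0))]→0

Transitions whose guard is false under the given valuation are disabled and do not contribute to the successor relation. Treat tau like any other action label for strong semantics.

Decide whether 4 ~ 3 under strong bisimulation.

Answer: BISIMILAR

Trace:
Compute ~ classes (split until stable):
  π0 = {{0,1,2,3,4}}
  π1 = {{0,2},{1,3,4}}
  π2 = {{0},{1},{2},{3,4}}
4 equivalence class(es) (converged in 3)
class of 4: {3,4}; class of 3: {3,4}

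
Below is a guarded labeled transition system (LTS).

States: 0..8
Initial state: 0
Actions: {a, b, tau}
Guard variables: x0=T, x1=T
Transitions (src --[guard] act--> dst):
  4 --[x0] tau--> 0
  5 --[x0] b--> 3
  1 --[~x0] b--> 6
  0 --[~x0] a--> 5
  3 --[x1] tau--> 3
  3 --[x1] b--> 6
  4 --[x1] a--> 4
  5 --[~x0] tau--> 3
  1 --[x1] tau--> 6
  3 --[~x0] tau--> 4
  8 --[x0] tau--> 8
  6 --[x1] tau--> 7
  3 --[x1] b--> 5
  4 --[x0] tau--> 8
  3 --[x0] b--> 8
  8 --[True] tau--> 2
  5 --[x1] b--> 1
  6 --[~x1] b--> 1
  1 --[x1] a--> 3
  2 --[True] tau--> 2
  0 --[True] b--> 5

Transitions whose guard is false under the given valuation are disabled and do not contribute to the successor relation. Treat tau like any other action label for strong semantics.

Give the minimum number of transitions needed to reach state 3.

Breadth-first toward 3:
  L0 = {0}
  L1 = {5}
  L2 = {1,3}
3 enters at depth 2; path b·b

Answer: 2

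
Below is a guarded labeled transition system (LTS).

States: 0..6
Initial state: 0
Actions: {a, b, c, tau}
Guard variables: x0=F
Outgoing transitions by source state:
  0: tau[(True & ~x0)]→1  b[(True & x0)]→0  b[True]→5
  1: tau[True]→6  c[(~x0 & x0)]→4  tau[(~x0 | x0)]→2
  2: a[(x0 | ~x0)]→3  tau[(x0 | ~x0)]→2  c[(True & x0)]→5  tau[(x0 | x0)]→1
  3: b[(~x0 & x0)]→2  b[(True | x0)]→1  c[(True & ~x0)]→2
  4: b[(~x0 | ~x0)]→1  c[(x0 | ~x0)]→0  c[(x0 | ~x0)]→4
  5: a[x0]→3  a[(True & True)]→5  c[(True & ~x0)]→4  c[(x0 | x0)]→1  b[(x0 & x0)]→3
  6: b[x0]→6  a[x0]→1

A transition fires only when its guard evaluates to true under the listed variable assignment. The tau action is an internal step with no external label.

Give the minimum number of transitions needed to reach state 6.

BFS to 6:
  depth 0: {0}
  depth 1: {1,5}
  depth 2: {2,4,6}
6 enters at depth 2; path tau·tau

Answer: 2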